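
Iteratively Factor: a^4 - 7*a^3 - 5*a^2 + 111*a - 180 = (a + 4)*(a^3 - 11*a^2 + 39*a - 45) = (a - 3)*(a + 4)*(a^2 - 8*a + 15) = (a - 5)*(a - 3)*(a + 4)*(a - 3)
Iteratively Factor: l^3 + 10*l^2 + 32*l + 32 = (l + 4)*(l^2 + 6*l + 8) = (l + 2)*(l + 4)*(l + 4)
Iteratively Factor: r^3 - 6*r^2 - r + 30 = (r - 5)*(r^2 - r - 6) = (r - 5)*(r + 2)*(r - 3)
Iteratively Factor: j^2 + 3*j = (j + 3)*(j)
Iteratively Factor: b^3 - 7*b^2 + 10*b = (b)*(b^2 - 7*b + 10) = b*(b - 5)*(b - 2)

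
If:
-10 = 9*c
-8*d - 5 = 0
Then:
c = -10/9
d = -5/8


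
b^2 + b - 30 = (b - 5)*(b + 6)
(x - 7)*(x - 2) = x^2 - 9*x + 14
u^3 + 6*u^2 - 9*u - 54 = (u - 3)*(u + 3)*(u + 6)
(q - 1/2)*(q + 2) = q^2 + 3*q/2 - 1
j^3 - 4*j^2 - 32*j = j*(j - 8)*(j + 4)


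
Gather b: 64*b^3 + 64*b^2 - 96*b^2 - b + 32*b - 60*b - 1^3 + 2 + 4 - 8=64*b^3 - 32*b^2 - 29*b - 3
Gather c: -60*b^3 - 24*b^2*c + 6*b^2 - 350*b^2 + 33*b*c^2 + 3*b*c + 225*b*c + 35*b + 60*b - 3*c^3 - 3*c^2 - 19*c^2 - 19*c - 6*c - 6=-60*b^3 - 344*b^2 + 95*b - 3*c^3 + c^2*(33*b - 22) + c*(-24*b^2 + 228*b - 25) - 6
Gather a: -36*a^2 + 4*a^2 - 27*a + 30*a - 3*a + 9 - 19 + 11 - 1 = -32*a^2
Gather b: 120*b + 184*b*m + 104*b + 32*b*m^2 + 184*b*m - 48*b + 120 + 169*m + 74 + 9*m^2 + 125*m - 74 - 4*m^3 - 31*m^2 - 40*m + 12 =b*(32*m^2 + 368*m + 176) - 4*m^3 - 22*m^2 + 254*m + 132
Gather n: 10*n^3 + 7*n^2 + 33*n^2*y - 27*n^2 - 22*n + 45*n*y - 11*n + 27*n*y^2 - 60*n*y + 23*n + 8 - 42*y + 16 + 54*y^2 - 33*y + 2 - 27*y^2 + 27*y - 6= 10*n^3 + n^2*(33*y - 20) + n*(27*y^2 - 15*y - 10) + 27*y^2 - 48*y + 20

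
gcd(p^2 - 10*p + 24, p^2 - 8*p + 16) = p - 4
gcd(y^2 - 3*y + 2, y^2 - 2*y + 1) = y - 1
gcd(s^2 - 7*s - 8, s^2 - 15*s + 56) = s - 8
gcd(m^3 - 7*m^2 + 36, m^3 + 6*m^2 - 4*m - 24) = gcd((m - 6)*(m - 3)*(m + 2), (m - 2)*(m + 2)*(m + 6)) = m + 2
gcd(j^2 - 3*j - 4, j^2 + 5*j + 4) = j + 1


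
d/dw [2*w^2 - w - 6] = 4*w - 1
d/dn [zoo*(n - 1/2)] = zoo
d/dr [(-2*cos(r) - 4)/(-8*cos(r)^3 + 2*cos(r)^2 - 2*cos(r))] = (31*sin(r)/2 + 23*sin(3*r)/2 + 2*sin(4*r))/((cos(2*r) + 1)*(cos(r) - 2*cos(2*r) - 3)^2)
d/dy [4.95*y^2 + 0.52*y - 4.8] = 9.9*y + 0.52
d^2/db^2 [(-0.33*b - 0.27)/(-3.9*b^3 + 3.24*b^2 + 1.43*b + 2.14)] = (30.1158*b^5 + 24.26112*b^4 - 43.978284*b^3 + 41.021532*b^2 + 7.297776*b - 4.65963)/(59.319*b^9 - 147.8412*b^8 + 57.57102*b^7 - 23.243544*b^6 + 141.136866*b^5 - 15.66234*b^4 - 8.833175*b^3 - 57.64197*b^2 - 19.646484*b - 9.800344)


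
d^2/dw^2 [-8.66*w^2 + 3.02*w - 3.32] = -17.3200000000000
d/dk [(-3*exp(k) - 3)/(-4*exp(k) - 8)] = 3*exp(k)/(4*(exp(k) + 2)^2)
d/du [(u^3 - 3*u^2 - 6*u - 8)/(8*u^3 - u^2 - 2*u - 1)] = (23*u^4 + 92*u^3 + 189*u^2 - 10*u - 10)/(64*u^6 - 16*u^5 - 31*u^4 - 12*u^3 + 6*u^2 + 4*u + 1)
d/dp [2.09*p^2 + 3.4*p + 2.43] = 4.18*p + 3.4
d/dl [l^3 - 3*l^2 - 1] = 3*l*(l - 2)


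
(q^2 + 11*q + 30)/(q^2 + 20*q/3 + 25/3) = 3*(q + 6)/(3*q + 5)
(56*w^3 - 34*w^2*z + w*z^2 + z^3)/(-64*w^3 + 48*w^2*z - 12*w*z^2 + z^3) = (-14*w^2 + 5*w*z + z^2)/(16*w^2 - 8*w*z + z^2)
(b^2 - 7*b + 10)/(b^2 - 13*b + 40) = (b - 2)/(b - 8)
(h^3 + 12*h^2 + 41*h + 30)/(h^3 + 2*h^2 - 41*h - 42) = (h^2 + 11*h + 30)/(h^2 + h - 42)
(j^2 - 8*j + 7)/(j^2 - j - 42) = (j - 1)/(j + 6)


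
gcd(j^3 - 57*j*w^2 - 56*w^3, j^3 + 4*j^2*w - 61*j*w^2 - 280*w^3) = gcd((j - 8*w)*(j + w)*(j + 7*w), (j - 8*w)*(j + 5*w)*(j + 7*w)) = -j^2 + j*w + 56*w^2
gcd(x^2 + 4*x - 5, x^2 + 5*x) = x + 5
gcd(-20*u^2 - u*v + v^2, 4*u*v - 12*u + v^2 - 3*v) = 4*u + v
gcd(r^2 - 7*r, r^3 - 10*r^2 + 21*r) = r^2 - 7*r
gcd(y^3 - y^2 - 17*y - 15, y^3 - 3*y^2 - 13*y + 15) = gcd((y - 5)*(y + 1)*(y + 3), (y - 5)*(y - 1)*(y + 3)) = y^2 - 2*y - 15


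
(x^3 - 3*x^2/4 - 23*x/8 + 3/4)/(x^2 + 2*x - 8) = (8*x^2 + 10*x - 3)/(8*(x + 4))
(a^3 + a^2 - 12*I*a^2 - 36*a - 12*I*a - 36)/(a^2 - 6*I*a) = a + 1 - 6*I - 6*I/a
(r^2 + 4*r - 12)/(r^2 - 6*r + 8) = (r + 6)/(r - 4)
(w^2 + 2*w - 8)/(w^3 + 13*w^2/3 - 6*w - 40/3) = 3*(w + 4)/(3*w^2 + 19*w + 20)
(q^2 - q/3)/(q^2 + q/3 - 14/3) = q*(3*q - 1)/(3*q^2 + q - 14)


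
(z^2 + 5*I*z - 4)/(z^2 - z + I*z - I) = (z + 4*I)/(z - 1)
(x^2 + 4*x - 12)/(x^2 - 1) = (x^2 + 4*x - 12)/(x^2 - 1)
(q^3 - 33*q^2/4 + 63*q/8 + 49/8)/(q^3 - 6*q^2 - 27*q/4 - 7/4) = (4*q - 7)/(2*(2*q + 1))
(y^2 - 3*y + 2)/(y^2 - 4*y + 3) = (y - 2)/(y - 3)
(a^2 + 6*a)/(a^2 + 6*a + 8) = a*(a + 6)/(a^2 + 6*a + 8)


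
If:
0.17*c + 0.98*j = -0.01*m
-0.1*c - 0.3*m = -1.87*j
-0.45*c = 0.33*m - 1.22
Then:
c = 110.00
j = -17.59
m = -146.31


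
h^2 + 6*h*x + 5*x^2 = (h + x)*(h + 5*x)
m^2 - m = m*(m - 1)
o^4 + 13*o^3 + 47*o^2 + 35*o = o*(o + 1)*(o + 5)*(o + 7)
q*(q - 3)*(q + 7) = q^3 + 4*q^2 - 21*q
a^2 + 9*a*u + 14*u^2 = (a + 2*u)*(a + 7*u)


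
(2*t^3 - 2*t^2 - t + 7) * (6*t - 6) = 12*t^4 - 24*t^3 + 6*t^2 + 48*t - 42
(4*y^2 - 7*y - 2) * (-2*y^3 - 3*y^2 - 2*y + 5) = -8*y^5 + 2*y^4 + 17*y^3 + 40*y^2 - 31*y - 10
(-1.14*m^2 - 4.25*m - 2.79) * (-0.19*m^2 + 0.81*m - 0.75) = 0.2166*m^4 - 0.1159*m^3 - 2.0574*m^2 + 0.9276*m + 2.0925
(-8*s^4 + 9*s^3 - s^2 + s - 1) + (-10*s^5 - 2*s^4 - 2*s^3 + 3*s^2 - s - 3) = -10*s^5 - 10*s^4 + 7*s^3 + 2*s^2 - 4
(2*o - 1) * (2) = 4*o - 2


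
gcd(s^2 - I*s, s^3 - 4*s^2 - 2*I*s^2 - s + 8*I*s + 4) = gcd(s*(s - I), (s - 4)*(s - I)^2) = s - I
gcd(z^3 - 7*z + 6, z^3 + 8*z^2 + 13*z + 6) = 1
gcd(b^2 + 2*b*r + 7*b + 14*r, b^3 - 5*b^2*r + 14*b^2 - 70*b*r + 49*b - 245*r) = b + 7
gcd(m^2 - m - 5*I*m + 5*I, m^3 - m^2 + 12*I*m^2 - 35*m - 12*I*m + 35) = m - 1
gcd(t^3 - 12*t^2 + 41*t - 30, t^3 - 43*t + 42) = t^2 - 7*t + 6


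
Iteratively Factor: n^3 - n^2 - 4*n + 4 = (n + 2)*(n^2 - 3*n + 2) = (n - 2)*(n + 2)*(n - 1)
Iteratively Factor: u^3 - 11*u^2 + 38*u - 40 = (u - 2)*(u^2 - 9*u + 20) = (u - 4)*(u - 2)*(u - 5)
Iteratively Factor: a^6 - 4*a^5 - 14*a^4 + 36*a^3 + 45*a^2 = (a)*(a^5 - 4*a^4 - 14*a^3 + 36*a^2 + 45*a) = a*(a + 3)*(a^4 - 7*a^3 + 7*a^2 + 15*a) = a*(a - 5)*(a + 3)*(a^3 - 2*a^2 - 3*a) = a*(a - 5)*(a + 1)*(a + 3)*(a^2 - 3*a) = a*(a - 5)*(a - 3)*(a + 1)*(a + 3)*(a)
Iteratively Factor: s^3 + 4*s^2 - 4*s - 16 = (s - 2)*(s^2 + 6*s + 8) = (s - 2)*(s + 4)*(s + 2)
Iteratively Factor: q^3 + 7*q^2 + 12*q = (q)*(q^2 + 7*q + 12) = q*(q + 4)*(q + 3)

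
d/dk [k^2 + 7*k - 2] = 2*k + 7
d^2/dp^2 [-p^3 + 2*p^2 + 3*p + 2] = 4 - 6*p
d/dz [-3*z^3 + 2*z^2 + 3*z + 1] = -9*z^2 + 4*z + 3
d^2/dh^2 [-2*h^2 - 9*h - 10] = -4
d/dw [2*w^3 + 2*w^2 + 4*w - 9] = 6*w^2 + 4*w + 4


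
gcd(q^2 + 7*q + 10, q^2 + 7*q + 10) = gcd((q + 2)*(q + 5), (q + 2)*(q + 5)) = q^2 + 7*q + 10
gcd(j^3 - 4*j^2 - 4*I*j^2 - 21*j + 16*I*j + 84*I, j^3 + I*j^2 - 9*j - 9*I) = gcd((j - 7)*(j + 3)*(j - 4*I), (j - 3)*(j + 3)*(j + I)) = j + 3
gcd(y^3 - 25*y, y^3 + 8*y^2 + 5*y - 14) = 1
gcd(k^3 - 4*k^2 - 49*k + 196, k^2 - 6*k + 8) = k - 4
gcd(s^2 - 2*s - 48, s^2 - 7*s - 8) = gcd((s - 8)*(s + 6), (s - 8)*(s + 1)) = s - 8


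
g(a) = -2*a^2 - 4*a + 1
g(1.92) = -14.05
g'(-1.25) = 1.00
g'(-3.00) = 8.00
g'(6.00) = -28.00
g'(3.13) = -16.52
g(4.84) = -65.21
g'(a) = -4*a - 4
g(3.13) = -31.11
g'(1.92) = -11.68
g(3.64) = -40.06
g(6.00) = -95.00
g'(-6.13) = 20.52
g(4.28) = -52.76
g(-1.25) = 2.88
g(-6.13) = -49.63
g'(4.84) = -23.36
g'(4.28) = -21.12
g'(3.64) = -18.56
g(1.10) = -5.82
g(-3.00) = -5.00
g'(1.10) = -8.40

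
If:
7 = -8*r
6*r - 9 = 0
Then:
No Solution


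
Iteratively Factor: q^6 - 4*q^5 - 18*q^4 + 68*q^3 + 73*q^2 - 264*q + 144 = (q - 4)*(q^5 - 18*q^3 - 4*q^2 + 57*q - 36) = (q - 4)*(q + 3)*(q^4 - 3*q^3 - 9*q^2 + 23*q - 12) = (q - 4)*(q + 3)^2*(q^3 - 6*q^2 + 9*q - 4) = (q - 4)*(q - 1)*(q + 3)^2*(q^2 - 5*q + 4) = (q - 4)*(q - 1)^2*(q + 3)^2*(q - 4)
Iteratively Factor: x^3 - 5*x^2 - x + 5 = (x - 5)*(x^2 - 1) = (x - 5)*(x + 1)*(x - 1)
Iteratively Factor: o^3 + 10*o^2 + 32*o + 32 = (o + 2)*(o^2 + 8*o + 16) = (o + 2)*(o + 4)*(o + 4)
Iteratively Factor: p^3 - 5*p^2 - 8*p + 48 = (p - 4)*(p^2 - p - 12) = (p - 4)^2*(p + 3)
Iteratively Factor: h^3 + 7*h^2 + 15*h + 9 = (h + 3)*(h^2 + 4*h + 3) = (h + 3)^2*(h + 1)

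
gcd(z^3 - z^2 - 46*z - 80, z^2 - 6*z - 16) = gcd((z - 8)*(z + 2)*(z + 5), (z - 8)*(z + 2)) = z^2 - 6*z - 16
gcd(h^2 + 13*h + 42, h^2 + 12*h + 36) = h + 6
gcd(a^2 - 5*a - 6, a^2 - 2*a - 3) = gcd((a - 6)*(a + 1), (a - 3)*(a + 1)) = a + 1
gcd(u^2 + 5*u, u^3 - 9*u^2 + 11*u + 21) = 1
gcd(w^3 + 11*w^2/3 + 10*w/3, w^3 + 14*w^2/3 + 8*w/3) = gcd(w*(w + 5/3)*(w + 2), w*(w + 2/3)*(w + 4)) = w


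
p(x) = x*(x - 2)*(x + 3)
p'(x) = x*(x - 2) + x*(x + 3) + (x - 2)*(x + 3) = 3*x^2 + 2*x - 6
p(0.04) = -0.24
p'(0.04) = -5.92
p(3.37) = 29.41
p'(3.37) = 34.81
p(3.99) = 55.50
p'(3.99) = 49.74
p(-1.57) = 8.02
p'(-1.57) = -1.75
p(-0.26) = 1.61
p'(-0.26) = -6.32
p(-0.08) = 0.49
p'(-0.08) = -6.14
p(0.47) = -2.50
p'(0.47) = -4.40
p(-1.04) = 6.20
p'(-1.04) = -4.84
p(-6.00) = -144.00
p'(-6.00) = 90.00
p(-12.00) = -1512.00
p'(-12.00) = 402.00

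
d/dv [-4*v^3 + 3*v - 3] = 3 - 12*v^2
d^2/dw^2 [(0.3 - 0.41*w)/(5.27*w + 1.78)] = 24.355832/(5.27*w + 1.78)^3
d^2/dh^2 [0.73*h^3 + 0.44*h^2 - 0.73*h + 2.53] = 4.38*h + 0.88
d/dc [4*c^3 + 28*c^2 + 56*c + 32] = 12*c^2 + 56*c + 56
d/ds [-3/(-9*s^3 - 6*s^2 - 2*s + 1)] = 3*(-27*s^2 - 12*s - 2)/(9*s^3 + 6*s^2 + 2*s - 1)^2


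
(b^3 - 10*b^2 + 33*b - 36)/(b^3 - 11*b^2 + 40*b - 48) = (b - 3)/(b - 4)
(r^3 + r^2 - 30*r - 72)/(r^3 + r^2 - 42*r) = (r^2 + 7*r + 12)/(r*(r + 7))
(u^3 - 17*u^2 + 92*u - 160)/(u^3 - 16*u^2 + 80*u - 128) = (u - 5)/(u - 4)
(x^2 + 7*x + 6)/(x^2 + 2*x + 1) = (x + 6)/(x + 1)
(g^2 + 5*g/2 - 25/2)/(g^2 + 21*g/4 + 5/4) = 2*(2*g - 5)/(4*g + 1)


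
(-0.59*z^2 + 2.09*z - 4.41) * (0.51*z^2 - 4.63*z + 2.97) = -0.3009*z^4 + 3.7976*z^3 - 13.6781*z^2 + 26.6256*z - 13.0977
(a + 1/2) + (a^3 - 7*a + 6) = a^3 - 6*a + 13/2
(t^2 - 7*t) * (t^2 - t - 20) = t^4 - 8*t^3 - 13*t^2 + 140*t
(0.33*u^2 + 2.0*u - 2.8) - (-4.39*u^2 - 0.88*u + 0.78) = 4.72*u^2 + 2.88*u - 3.58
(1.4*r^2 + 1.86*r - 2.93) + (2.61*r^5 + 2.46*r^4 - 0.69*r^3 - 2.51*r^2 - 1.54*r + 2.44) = 2.61*r^5 + 2.46*r^4 - 0.69*r^3 - 1.11*r^2 + 0.32*r - 0.49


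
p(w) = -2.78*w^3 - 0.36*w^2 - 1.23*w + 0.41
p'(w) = -8.34*w^2 - 0.72*w - 1.23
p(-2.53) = 46.24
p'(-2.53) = -52.79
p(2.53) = -50.03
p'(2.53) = -56.44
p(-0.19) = 0.65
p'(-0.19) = -1.39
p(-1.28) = 7.22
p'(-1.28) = -13.97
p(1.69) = -16.12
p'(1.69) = -26.27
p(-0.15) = 0.60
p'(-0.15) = -1.31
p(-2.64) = 52.30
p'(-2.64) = -57.46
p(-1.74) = 16.11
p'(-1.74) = -25.23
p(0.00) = 0.41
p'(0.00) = -1.23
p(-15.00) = 9320.36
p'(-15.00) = -1866.93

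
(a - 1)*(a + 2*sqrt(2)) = a^2 - a + 2*sqrt(2)*a - 2*sqrt(2)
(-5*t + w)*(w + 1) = -5*t*w - 5*t + w^2 + w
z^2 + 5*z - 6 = (z - 1)*(z + 6)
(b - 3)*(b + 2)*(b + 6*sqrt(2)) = b^3 - b^2 + 6*sqrt(2)*b^2 - 6*sqrt(2)*b - 6*b - 36*sqrt(2)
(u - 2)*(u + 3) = u^2 + u - 6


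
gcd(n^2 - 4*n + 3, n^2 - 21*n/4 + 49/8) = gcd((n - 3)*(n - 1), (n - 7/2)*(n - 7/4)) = 1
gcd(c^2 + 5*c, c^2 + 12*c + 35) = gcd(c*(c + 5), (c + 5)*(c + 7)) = c + 5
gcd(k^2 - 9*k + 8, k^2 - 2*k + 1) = k - 1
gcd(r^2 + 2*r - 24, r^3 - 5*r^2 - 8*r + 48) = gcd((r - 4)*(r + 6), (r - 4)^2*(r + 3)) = r - 4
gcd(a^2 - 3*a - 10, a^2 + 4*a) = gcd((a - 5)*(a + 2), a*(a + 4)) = 1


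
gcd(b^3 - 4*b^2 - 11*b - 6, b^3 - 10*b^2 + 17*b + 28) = b + 1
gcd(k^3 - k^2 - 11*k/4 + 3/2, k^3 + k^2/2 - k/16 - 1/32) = 1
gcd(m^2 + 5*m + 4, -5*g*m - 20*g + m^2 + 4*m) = m + 4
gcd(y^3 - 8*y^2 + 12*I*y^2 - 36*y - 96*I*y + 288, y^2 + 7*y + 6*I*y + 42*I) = y + 6*I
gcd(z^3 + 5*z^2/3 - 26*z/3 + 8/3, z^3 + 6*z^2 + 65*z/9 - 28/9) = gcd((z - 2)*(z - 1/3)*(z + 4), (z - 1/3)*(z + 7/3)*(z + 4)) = z^2 + 11*z/3 - 4/3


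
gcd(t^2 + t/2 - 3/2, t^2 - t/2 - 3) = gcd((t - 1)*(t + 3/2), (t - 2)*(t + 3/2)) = t + 3/2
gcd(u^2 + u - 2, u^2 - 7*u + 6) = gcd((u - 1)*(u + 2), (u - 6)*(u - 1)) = u - 1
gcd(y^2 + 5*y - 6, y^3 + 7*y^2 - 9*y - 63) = 1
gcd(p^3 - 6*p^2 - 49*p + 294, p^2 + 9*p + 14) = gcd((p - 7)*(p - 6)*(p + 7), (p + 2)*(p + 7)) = p + 7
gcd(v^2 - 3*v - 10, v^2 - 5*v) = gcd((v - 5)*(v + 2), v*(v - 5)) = v - 5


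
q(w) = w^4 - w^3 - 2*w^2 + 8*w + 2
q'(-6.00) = -940.00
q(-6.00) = 1394.00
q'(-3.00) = -115.00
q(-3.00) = 68.00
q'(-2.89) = -102.05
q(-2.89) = 56.07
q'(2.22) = 28.10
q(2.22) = 23.25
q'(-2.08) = -32.65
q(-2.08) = 4.42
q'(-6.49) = -1185.84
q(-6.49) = 1913.30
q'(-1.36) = -2.17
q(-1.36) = -6.64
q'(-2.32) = -48.82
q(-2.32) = 14.13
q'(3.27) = 102.70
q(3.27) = 86.15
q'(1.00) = 5.00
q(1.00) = 8.00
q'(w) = 4*w^3 - 3*w^2 - 4*w + 8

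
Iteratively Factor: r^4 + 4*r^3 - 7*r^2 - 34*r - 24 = (r + 4)*(r^3 - 7*r - 6) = (r + 1)*(r + 4)*(r^2 - r - 6) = (r + 1)*(r + 2)*(r + 4)*(r - 3)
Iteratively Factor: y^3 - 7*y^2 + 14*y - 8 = (y - 1)*(y^2 - 6*y + 8) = (y - 2)*(y - 1)*(y - 4)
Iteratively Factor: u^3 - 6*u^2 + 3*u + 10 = (u - 2)*(u^2 - 4*u - 5) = (u - 5)*(u - 2)*(u + 1)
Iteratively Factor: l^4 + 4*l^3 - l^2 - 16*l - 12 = (l + 2)*(l^3 + 2*l^2 - 5*l - 6) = (l + 2)*(l + 3)*(l^2 - l - 2) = (l + 1)*(l + 2)*(l + 3)*(l - 2)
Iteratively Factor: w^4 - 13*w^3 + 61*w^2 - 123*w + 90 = (w - 3)*(w^3 - 10*w^2 + 31*w - 30) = (w - 3)*(w - 2)*(w^2 - 8*w + 15) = (w - 5)*(w - 3)*(w - 2)*(w - 3)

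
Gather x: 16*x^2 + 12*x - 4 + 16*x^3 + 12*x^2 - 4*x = 16*x^3 + 28*x^2 + 8*x - 4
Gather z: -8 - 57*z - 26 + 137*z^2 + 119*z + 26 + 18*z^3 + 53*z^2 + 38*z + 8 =18*z^3 + 190*z^2 + 100*z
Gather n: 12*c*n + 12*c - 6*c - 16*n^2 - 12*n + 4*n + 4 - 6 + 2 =6*c - 16*n^2 + n*(12*c - 8)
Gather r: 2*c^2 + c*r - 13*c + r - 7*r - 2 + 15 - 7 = 2*c^2 - 13*c + r*(c - 6) + 6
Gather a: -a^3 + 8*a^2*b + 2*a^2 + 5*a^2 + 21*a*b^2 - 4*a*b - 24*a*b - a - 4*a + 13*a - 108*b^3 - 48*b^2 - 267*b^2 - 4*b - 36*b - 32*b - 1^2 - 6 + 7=-a^3 + a^2*(8*b + 7) + a*(21*b^2 - 28*b + 8) - 108*b^3 - 315*b^2 - 72*b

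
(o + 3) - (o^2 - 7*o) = -o^2 + 8*o + 3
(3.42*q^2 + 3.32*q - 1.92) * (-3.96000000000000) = -13.5432*q^2 - 13.1472*q + 7.6032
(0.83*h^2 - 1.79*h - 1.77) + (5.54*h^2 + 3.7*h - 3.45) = 6.37*h^2 + 1.91*h - 5.22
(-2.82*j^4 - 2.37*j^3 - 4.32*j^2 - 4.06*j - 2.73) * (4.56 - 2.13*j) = 6.0066*j^5 - 7.8111*j^4 - 1.6056*j^3 - 11.0514*j^2 - 12.6987*j - 12.4488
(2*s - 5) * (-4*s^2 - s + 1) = -8*s^3 + 18*s^2 + 7*s - 5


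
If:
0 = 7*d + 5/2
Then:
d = -5/14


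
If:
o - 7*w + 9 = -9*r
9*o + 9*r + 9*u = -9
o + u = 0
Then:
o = 7*w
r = -1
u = -7*w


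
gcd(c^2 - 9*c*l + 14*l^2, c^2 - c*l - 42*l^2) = c - 7*l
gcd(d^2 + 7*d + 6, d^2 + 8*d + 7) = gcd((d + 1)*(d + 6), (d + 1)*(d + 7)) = d + 1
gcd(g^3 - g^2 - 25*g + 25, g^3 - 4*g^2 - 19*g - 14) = 1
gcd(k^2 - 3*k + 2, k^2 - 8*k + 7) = k - 1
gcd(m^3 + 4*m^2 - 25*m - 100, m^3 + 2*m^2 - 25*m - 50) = m^2 - 25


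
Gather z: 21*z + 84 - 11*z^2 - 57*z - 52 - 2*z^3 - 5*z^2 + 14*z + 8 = -2*z^3 - 16*z^2 - 22*z + 40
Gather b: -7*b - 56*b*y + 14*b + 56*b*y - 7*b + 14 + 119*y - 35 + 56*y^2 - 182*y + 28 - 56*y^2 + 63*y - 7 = 0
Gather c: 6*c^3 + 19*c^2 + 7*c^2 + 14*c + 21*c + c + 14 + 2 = 6*c^3 + 26*c^2 + 36*c + 16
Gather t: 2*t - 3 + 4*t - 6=6*t - 9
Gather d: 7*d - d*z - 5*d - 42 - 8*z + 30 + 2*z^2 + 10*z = d*(2 - z) + 2*z^2 + 2*z - 12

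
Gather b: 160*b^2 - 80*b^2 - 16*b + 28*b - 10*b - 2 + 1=80*b^2 + 2*b - 1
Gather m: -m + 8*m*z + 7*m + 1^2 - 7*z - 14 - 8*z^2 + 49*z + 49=m*(8*z + 6) - 8*z^2 + 42*z + 36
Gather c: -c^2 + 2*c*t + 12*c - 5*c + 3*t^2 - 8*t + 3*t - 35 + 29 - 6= -c^2 + c*(2*t + 7) + 3*t^2 - 5*t - 12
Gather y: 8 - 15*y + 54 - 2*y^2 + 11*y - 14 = -2*y^2 - 4*y + 48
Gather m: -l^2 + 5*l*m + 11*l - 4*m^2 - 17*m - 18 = -l^2 + 11*l - 4*m^2 + m*(5*l - 17) - 18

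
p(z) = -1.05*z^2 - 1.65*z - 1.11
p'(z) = -2.1*z - 1.65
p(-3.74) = -9.63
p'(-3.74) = 6.20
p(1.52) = -6.04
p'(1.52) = -4.84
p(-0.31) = -0.70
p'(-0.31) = -1.00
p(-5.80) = -26.86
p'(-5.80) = 10.53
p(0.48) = -2.14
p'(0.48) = -2.66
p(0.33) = -1.77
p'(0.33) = -2.34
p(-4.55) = -15.34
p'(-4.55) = 7.90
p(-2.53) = -3.66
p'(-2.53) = 3.66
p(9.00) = -101.01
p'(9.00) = -20.55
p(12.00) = -172.11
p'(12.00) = -26.85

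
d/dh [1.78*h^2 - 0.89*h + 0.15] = 3.56*h - 0.89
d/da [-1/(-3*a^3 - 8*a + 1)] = (-9*a^2 - 8)/(3*a^3 + 8*a - 1)^2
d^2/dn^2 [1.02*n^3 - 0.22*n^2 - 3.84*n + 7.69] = 6.12*n - 0.44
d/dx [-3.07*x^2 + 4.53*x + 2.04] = 4.53 - 6.14*x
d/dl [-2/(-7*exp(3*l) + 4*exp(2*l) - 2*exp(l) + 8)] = (-42*exp(2*l) + 16*exp(l) - 4)*exp(l)/(7*exp(3*l) - 4*exp(2*l) + 2*exp(l) - 8)^2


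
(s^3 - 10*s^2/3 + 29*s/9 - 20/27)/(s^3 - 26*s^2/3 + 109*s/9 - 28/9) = (s - 5/3)/(s - 7)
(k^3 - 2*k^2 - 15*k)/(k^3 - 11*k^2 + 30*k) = (k + 3)/(k - 6)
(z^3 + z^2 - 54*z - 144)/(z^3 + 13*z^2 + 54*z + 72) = (z - 8)/(z + 4)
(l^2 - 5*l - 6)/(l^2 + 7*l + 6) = (l - 6)/(l + 6)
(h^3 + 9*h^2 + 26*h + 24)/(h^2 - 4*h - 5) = (h^3 + 9*h^2 + 26*h + 24)/(h^2 - 4*h - 5)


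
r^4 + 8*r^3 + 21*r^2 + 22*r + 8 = (r + 1)^2*(r + 2)*(r + 4)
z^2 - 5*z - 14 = (z - 7)*(z + 2)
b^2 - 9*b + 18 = (b - 6)*(b - 3)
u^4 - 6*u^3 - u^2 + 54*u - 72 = (u - 4)*(u - 3)*(u - 2)*(u + 3)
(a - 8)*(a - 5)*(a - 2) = a^3 - 15*a^2 + 66*a - 80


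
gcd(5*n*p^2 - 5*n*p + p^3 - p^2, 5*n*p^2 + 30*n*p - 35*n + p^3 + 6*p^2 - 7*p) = 5*n*p - 5*n + p^2 - p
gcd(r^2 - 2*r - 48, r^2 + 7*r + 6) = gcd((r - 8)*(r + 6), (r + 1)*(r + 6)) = r + 6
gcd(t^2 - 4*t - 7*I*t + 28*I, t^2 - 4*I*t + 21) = t - 7*I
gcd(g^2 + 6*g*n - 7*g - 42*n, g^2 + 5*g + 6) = 1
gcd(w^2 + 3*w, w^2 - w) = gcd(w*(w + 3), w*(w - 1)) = w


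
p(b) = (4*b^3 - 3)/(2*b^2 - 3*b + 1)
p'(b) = 12*b^2/(2*b^2 - 3*b + 1) + (3 - 4*b)*(4*b^3 - 3)/(2*b^2 - 3*b + 1)^2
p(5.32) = 14.39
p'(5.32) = 1.84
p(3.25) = 10.85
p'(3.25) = 1.47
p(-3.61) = -5.05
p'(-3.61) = 1.80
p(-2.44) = -3.02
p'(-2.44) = 1.63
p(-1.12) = -1.25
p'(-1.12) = 0.82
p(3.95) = 11.96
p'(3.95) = 1.68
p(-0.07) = -2.46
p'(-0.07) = -6.57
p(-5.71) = -8.97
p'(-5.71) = 1.91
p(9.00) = 21.42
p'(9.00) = 1.95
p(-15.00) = -27.22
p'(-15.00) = 1.99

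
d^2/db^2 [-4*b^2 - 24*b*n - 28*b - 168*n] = -8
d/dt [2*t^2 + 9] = 4*t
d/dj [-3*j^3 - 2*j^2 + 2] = j*(-9*j - 4)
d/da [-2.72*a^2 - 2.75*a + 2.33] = -5.44*a - 2.75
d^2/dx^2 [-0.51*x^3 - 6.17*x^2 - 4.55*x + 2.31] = -3.06*x - 12.34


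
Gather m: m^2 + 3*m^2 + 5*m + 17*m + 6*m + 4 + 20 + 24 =4*m^2 + 28*m + 48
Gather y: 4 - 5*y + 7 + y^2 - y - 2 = y^2 - 6*y + 9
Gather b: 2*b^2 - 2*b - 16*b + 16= 2*b^2 - 18*b + 16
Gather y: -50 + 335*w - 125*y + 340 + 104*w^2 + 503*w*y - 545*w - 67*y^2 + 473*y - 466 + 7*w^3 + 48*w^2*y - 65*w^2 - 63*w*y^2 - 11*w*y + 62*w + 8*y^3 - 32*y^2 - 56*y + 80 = 7*w^3 + 39*w^2 - 148*w + 8*y^3 + y^2*(-63*w - 99) + y*(48*w^2 + 492*w + 292) - 96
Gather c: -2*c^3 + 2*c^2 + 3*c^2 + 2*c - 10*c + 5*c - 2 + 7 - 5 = -2*c^3 + 5*c^2 - 3*c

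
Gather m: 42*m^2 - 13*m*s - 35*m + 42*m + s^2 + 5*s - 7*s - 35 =42*m^2 + m*(7 - 13*s) + s^2 - 2*s - 35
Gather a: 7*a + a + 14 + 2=8*a + 16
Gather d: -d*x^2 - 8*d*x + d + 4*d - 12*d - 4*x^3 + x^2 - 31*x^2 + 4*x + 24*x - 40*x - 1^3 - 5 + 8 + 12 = d*(-x^2 - 8*x - 7) - 4*x^3 - 30*x^2 - 12*x + 14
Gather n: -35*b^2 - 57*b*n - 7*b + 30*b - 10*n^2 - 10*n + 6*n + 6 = -35*b^2 + 23*b - 10*n^2 + n*(-57*b - 4) + 6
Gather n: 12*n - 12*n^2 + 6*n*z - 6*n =-12*n^2 + n*(6*z + 6)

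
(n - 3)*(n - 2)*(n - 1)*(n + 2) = n^4 - 4*n^3 - n^2 + 16*n - 12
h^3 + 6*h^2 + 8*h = h*(h + 2)*(h + 4)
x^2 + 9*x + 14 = (x + 2)*(x + 7)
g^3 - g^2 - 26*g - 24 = (g - 6)*(g + 1)*(g + 4)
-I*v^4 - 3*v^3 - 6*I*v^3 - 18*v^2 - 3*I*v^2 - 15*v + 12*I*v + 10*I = (v + 5)*(v - 2*I)*(v - I)*(-I*v - I)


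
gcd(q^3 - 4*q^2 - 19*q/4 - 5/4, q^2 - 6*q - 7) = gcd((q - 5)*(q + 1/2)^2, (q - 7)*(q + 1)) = 1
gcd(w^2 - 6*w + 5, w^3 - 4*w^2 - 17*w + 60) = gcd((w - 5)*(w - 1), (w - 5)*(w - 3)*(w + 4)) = w - 5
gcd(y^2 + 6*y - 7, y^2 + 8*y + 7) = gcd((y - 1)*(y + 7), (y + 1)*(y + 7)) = y + 7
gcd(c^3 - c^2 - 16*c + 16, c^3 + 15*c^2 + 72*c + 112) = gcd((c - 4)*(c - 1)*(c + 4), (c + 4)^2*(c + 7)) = c + 4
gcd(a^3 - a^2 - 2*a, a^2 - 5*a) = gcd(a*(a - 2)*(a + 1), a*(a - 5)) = a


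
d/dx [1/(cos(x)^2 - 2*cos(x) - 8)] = 2*(cos(x) - 1)*sin(x)/(sin(x)^2 + 2*cos(x) + 7)^2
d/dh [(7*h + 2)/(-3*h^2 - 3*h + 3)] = (-7*h^2 - 7*h + (2*h + 1)*(7*h + 2) + 7)/(3*(h^2 + h - 1)^2)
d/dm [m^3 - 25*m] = 3*m^2 - 25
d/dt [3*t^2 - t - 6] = 6*t - 1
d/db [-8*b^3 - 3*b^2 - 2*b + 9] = -24*b^2 - 6*b - 2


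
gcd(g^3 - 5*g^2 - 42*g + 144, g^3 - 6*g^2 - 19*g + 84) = g - 3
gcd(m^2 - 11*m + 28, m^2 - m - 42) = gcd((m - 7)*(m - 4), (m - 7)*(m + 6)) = m - 7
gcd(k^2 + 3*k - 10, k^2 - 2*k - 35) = k + 5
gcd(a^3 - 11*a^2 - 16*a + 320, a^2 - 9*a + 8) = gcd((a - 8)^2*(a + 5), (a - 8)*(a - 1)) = a - 8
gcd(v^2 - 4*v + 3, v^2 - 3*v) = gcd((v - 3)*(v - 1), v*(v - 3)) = v - 3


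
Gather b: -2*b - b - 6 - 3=-3*b - 9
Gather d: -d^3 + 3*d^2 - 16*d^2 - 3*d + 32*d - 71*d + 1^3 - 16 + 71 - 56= -d^3 - 13*d^2 - 42*d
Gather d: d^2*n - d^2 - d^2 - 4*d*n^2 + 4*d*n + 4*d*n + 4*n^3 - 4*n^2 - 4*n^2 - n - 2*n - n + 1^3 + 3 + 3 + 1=d^2*(n - 2) + d*(-4*n^2 + 8*n) + 4*n^3 - 8*n^2 - 4*n + 8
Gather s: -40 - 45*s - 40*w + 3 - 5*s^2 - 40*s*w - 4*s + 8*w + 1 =-5*s^2 + s*(-40*w - 49) - 32*w - 36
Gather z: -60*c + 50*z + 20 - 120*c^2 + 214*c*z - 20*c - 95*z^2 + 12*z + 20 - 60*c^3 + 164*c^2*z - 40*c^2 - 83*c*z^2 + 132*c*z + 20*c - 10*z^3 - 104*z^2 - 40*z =-60*c^3 - 160*c^2 - 60*c - 10*z^3 + z^2*(-83*c - 199) + z*(164*c^2 + 346*c + 22) + 40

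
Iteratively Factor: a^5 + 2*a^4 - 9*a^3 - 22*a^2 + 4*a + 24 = (a - 3)*(a^4 + 5*a^3 + 6*a^2 - 4*a - 8) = (a - 3)*(a + 2)*(a^3 + 3*a^2 - 4) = (a - 3)*(a + 2)^2*(a^2 + a - 2) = (a - 3)*(a - 1)*(a + 2)^2*(a + 2)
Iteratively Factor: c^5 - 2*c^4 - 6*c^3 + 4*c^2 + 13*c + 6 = (c + 1)*(c^4 - 3*c^3 - 3*c^2 + 7*c + 6) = (c - 3)*(c + 1)*(c^3 - 3*c - 2) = (c - 3)*(c - 2)*(c + 1)*(c^2 + 2*c + 1) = (c - 3)*(c - 2)*(c + 1)^2*(c + 1)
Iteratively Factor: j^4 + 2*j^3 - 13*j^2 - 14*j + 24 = (j - 3)*(j^3 + 5*j^2 + 2*j - 8) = (j - 3)*(j - 1)*(j^2 + 6*j + 8) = (j - 3)*(j - 1)*(j + 2)*(j + 4)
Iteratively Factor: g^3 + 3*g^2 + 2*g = (g)*(g^2 + 3*g + 2) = g*(g + 2)*(g + 1)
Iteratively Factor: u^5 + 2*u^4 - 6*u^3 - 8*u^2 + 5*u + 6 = (u - 2)*(u^4 + 4*u^3 + 2*u^2 - 4*u - 3) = (u - 2)*(u + 1)*(u^3 + 3*u^2 - u - 3) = (u - 2)*(u + 1)^2*(u^2 + 2*u - 3) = (u - 2)*(u - 1)*(u + 1)^2*(u + 3)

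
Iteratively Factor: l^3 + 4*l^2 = (l)*(l^2 + 4*l) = l^2*(l + 4)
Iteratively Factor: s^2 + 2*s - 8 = (s + 4)*(s - 2)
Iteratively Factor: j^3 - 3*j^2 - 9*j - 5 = (j + 1)*(j^2 - 4*j - 5) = (j - 5)*(j + 1)*(j + 1)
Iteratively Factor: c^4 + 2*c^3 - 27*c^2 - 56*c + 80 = (c + 4)*(c^3 - 2*c^2 - 19*c + 20) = (c + 4)^2*(c^2 - 6*c + 5) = (c - 1)*(c + 4)^2*(c - 5)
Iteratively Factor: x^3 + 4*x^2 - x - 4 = (x + 1)*(x^2 + 3*x - 4) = (x + 1)*(x + 4)*(x - 1)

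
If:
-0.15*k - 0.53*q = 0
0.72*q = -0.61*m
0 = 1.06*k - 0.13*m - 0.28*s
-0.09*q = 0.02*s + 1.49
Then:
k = -31.61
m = -10.56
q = 8.95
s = -114.75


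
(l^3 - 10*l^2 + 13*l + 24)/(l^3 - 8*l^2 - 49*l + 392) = (l^2 - 2*l - 3)/(l^2 - 49)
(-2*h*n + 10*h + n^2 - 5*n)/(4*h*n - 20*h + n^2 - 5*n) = (-2*h + n)/(4*h + n)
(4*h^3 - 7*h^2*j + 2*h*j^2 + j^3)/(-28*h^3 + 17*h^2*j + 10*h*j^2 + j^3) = (-h + j)/(7*h + j)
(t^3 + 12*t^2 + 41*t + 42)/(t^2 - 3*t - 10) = (t^2 + 10*t + 21)/(t - 5)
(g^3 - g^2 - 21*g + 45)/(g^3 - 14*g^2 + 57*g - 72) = (g + 5)/(g - 8)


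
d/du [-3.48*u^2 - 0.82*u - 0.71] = -6.96*u - 0.82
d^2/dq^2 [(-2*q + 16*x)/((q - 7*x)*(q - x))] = 4*(-q^3 + 24*q^2*x - 171*q*x^2 + 400*x^3)/(q^6 - 24*q^5*x + 213*q^4*x^2 - 848*q^3*x^3 + 1491*q^2*x^4 - 1176*q*x^5 + 343*x^6)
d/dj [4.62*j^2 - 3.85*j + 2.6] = 9.24*j - 3.85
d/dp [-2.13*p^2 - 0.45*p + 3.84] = -4.26*p - 0.45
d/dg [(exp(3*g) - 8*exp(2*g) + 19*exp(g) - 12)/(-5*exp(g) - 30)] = 2*(-exp(3*g) - 5*exp(2*g) + 48*exp(g) - 63)*exp(g)/(5*(exp(2*g) + 12*exp(g) + 36))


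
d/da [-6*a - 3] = -6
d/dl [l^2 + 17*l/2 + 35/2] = 2*l + 17/2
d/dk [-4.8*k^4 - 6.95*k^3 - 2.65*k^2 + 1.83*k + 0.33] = -19.2*k^3 - 20.85*k^2 - 5.3*k + 1.83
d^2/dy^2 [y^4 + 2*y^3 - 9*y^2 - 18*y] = 12*y^2 + 12*y - 18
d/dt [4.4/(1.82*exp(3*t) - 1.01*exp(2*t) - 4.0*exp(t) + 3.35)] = (-24.024*exp(2*t) + 8.888*exp(t) + 17.6)*exp(t)/(1.82*exp(3*t) - 1.01*exp(2*t) - 4.0*exp(t) + 3.35)^2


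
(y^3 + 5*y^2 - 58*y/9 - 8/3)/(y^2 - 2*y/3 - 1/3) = (y^2 + 14*y/3 - 8)/(y - 1)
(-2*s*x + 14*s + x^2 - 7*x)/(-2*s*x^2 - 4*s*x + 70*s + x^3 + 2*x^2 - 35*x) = (x - 7)/(x^2 + 2*x - 35)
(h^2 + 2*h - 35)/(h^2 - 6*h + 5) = (h + 7)/(h - 1)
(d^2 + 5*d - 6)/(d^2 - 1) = (d + 6)/(d + 1)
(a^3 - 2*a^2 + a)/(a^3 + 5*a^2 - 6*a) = (a - 1)/(a + 6)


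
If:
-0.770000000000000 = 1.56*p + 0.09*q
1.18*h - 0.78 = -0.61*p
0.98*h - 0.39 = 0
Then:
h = 0.40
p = 0.51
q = -17.38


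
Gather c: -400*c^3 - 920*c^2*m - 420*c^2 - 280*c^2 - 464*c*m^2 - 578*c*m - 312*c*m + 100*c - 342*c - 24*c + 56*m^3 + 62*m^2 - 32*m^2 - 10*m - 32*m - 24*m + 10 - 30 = -400*c^3 + c^2*(-920*m - 700) + c*(-464*m^2 - 890*m - 266) + 56*m^3 + 30*m^2 - 66*m - 20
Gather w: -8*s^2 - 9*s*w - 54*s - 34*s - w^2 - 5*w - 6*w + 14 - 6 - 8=-8*s^2 - 88*s - w^2 + w*(-9*s - 11)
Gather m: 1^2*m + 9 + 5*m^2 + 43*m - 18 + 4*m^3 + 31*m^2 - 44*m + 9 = 4*m^3 + 36*m^2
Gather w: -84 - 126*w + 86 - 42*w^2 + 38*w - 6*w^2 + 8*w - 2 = -48*w^2 - 80*w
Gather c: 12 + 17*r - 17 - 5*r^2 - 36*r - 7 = -5*r^2 - 19*r - 12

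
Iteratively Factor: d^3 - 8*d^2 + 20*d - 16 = (d - 2)*(d^2 - 6*d + 8) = (d - 4)*(d - 2)*(d - 2)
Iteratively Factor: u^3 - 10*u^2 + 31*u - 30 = (u - 3)*(u^2 - 7*u + 10) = (u - 3)*(u - 2)*(u - 5)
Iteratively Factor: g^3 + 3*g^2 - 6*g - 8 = (g + 4)*(g^2 - g - 2) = (g - 2)*(g + 4)*(g + 1)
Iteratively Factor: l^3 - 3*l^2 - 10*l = (l - 5)*(l^2 + 2*l) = l*(l - 5)*(l + 2)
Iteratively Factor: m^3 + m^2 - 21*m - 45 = (m + 3)*(m^2 - 2*m - 15) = (m - 5)*(m + 3)*(m + 3)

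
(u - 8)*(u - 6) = u^2 - 14*u + 48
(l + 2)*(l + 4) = l^2 + 6*l + 8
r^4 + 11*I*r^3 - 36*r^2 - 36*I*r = r*(r + 2*I)*(r + 3*I)*(r + 6*I)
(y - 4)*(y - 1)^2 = y^3 - 6*y^2 + 9*y - 4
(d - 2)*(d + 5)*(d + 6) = d^3 + 9*d^2 + 8*d - 60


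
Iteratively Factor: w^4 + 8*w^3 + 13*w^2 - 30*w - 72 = (w + 4)*(w^3 + 4*w^2 - 3*w - 18) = (w + 3)*(w + 4)*(w^2 + w - 6) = (w - 2)*(w + 3)*(w + 4)*(w + 3)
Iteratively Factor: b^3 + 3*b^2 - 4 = (b + 2)*(b^2 + b - 2) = (b - 1)*(b + 2)*(b + 2)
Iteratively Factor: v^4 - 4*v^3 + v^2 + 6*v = (v - 2)*(v^3 - 2*v^2 - 3*v) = (v - 3)*(v - 2)*(v^2 + v) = v*(v - 3)*(v - 2)*(v + 1)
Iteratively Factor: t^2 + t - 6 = (t - 2)*(t + 3)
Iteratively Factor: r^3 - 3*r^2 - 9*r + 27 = (r - 3)*(r^2 - 9) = (r - 3)^2*(r + 3)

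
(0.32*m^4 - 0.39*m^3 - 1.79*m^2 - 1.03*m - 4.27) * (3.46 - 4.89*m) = -1.5648*m^5 + 3.0143*m^4 + 7.4037*m^3 - 1.1567*m^2 + 17.3165*m - 14.7742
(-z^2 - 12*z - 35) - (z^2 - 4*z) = -2*z^2 - 8*z - 35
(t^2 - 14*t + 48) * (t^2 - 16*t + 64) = t^4 - 30*t^3 + 336*t^2 - 1664*t + 3072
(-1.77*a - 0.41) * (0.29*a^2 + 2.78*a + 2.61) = -0.5133*a^3 - 5.0395*a^2 - 5.7595*a - 1.0701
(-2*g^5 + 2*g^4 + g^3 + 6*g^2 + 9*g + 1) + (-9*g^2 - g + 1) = -2*g^5 + 2*g^4 + g^3 - 3*g^2 + 8*g + 2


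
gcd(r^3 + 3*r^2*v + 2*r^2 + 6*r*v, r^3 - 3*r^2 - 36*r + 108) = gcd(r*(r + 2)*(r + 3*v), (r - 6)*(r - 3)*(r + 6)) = 1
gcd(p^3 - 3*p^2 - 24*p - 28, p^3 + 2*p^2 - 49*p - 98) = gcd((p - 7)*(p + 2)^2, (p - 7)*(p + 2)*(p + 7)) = p^2 - 5*p - 14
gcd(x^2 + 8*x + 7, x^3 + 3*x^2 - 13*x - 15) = x + 1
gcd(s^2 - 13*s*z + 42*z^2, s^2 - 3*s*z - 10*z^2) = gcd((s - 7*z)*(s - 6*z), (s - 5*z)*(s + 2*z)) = 1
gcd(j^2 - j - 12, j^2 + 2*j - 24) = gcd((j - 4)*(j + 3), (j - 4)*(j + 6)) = j - 4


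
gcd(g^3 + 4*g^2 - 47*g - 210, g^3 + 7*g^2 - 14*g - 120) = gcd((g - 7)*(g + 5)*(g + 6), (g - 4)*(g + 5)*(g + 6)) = g^2 + 11*g + 30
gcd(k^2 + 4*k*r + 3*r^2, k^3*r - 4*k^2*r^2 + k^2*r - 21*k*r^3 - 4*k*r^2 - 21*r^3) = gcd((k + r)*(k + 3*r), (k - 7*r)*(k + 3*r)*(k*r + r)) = k + 3*r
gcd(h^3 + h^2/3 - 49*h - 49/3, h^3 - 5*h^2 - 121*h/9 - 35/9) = h^2 - 20*h/3 - 7/3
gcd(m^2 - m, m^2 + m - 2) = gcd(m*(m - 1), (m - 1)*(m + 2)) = m - 1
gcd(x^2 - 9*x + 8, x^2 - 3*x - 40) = x - 8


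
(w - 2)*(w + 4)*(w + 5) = w^3 + 7*w^2 + 2*w - 40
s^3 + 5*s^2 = s^2*(s + 5)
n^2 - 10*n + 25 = (n - 5)^2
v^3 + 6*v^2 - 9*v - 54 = (v - 3)*(v + 3)*(v + 6)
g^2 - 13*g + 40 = (g - 8)*(g - 5)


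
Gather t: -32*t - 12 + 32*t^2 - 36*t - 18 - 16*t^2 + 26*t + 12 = 16*t^2 - 42*t - 18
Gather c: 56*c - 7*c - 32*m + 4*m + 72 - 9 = 49*c - 28*m + 63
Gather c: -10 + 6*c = 6*c - 10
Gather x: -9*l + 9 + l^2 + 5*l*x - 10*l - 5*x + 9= l^2 - 19*l + x*(5*l - 5) + 18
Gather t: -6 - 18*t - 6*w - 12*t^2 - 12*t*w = -12*t^2 + t*(-12*w - 18) - 6*w - 6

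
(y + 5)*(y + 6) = y^2 + 11*y + 30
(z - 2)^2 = z^2 - 4*z + 4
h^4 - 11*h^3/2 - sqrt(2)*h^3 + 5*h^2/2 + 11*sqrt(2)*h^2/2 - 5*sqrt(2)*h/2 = h*(h - 5)*(h - 1/2)*(h - sqrt(2))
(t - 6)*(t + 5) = t^2 - t - 30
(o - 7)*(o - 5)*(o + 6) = o^3 - 6*o^2 - 37*o + 210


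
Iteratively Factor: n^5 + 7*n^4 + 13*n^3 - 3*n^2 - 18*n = (n + 3)*(n^4 + 4*n^3 + n^2 - 6*n) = (n + 2)*(n + 3)*(n^3 + 2*n^2 - 3*n) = (n + 2)*(n + 3)^2*(n^2 - n) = (n - 1)*(n + 2)*(n + 3)^2*(n)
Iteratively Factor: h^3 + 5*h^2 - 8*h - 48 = (h + 4)*(h^2 + h - 12) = (h - 3)*(h + 4)*(h + 4)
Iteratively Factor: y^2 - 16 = (y - 4)*(y + 4)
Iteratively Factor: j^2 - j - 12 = (j - 4)*(j + 3)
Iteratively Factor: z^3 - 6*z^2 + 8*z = (z)*(z^2 - 6*z + 8) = z*(z - 2)*(z - 4)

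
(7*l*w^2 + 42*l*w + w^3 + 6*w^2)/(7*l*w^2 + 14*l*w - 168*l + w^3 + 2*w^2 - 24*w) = w/(w - 4)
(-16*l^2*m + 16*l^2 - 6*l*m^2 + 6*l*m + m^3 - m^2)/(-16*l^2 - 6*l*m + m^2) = m - 1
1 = 1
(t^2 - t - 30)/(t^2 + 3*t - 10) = (t - 6)/(t - 2)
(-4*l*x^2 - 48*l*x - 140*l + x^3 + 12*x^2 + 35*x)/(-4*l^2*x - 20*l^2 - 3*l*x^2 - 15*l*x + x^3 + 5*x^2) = (x + 7)/(l + x)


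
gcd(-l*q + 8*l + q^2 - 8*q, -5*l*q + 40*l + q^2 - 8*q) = q - 8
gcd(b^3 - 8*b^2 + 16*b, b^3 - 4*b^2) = b^2 - 4*b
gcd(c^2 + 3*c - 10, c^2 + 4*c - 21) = 1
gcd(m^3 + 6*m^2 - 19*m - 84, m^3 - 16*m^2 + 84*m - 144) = m - 4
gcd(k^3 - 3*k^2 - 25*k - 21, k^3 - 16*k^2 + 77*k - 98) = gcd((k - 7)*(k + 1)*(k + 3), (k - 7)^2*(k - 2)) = k - 7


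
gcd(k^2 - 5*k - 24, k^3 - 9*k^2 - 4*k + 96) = k^2 - 5*k - 24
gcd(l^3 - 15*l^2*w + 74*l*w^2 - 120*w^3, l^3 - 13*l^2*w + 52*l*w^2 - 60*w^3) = l^2 - 11*l*w + 30*w^2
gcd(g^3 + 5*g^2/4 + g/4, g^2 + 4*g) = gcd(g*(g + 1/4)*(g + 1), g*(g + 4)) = g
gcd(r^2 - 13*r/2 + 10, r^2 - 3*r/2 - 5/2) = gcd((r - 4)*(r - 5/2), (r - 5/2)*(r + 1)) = r - 5/2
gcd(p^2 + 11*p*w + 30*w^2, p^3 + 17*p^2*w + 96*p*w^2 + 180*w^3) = p^2 + 11*p*w + 30*w^2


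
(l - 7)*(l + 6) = l^2 - l - 42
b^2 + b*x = b*(b + x)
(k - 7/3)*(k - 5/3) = k^2 - 4*k + 35/9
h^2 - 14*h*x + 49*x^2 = (h - 7*x)^2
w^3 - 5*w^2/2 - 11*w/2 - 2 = (w - 4)*(w + 1/2)*(w + 1)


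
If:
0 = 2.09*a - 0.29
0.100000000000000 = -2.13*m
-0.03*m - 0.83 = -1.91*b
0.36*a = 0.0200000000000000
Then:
No Solution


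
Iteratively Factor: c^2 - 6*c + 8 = (c - 2)*(c - 4)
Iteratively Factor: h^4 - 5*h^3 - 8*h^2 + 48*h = (h - 4)*(h^3 - h^2 - 12*h) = (h - 4)^2*(h^2 + 3*h) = h*(h - 4)^2*(h + 3)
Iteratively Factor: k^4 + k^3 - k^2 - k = (k - 1)*(k^3 + 2*k^2 + k) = k*(k - 1)*(k^2 + 2*k + 1) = k*(k - 1)*(k + 1)*(k + 1)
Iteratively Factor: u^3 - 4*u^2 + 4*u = (u - 2)*(u^2 - 2*u) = (u - 2)^2*(u)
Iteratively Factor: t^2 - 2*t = (t)*(t - 2)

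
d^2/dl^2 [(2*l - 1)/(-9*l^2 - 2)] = 18*(36*l^2*(1 - 2*l) + (6*l - 1)*(9*l^2 + 2))/(9*l^2 + 2)^3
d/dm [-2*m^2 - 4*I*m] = -4*m - 4*I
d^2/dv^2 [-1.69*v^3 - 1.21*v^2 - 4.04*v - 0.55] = -10.14*v - 2.42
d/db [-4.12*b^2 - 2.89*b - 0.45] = -8.24*b - 2.89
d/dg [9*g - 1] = 9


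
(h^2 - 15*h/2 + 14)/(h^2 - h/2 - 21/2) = (h - 4)/(h + 3)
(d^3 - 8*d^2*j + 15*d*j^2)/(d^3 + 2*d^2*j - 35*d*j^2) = (d - 3*j)/(d + 7*j)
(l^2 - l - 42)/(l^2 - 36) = (l - 7)/(l - 6)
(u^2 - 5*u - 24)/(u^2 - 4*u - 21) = (u - 8)/(u - 7)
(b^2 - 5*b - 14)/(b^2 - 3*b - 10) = (b - 7)/(b - 5)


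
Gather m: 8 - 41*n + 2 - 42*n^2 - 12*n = -42*n^2 - 53*n + 10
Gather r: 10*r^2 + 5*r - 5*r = 10*r^2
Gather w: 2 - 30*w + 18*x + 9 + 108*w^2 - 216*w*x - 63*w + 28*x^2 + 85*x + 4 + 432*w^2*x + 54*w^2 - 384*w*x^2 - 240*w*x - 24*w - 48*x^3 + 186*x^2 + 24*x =w^2*(432*x + 162) + w*(-384*x^2 - 456*x - 117) - 48*x^3 + 214*x^2 + 127*x + 15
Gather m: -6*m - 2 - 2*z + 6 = -6*m - 2*z + 4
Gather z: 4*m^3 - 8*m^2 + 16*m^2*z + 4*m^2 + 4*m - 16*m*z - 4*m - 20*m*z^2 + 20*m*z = 4*m^3 - 4*m^2 - 20*m*z^2 + z*(16*m^2 + 4*m)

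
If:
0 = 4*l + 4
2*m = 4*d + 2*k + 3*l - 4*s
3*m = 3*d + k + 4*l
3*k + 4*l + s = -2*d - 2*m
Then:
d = 8*s - 23/6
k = 6 - 9*s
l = -1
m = 5*s - 19/6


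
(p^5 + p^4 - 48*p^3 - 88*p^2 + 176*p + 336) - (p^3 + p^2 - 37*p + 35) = p^5 + p^4 - 49*p^3 - 89*p^2 + 213*p + 301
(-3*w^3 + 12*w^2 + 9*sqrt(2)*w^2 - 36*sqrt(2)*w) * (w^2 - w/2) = -3*w^5 + 9*sqrt(2)*w^4 + 27*w^4/2 - 81*sqrt(2)*w^3/2 - 6*w^3 + 18*sqrt(2)*w^2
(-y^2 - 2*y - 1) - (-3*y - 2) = -y^2 + y + 1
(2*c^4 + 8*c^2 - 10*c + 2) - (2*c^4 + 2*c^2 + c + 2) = 6*c^2 - 11*c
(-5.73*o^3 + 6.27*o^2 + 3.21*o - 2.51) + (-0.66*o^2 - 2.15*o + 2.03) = -5.73*o^3 + 5.61*o^2 + 1.06*o - 0.48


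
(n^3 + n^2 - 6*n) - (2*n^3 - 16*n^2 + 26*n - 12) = -n^3 + 17*n^2 - 32*n + 12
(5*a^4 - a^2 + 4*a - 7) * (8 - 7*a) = -35*a^5 + 40*a^4 + 7*a^3 - 36*a^2 + 81*a - 56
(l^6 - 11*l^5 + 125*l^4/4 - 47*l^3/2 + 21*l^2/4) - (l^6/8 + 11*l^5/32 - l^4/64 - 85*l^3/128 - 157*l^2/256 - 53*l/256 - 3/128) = 7*l^6/8 - 363*l^5/32 + 2001*l^4/64 - 2923*l^3/128 + 1501*l^2/256 + 53*l/256 + 3/128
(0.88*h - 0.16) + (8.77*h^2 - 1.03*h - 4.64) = 8.77*h^2 - 0.15*h - 4.8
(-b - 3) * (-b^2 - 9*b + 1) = b^3 + 12*b^2 + 26*b - 3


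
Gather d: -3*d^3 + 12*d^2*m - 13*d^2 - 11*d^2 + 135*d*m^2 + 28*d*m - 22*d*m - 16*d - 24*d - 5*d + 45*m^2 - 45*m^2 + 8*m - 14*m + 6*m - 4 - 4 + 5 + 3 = -3*d^3 + d^2*(12*m - 24) + d*(135*m^2 + 6*m - 45)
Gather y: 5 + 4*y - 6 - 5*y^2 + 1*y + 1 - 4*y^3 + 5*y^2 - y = -4*y^3 + 4*y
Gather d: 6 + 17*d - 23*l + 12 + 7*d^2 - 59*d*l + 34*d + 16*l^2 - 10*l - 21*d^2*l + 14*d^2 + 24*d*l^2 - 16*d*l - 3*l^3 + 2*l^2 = d^2*(21 - 21*l) + d*(24*l^2 - 75*l + 51) - 3*l^3 + 18*l^2 - 33*l + 18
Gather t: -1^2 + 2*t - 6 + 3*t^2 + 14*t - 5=3*t^2 + 16*t - 12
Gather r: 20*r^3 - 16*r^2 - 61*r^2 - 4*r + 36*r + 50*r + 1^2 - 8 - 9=20*r^3 - 77*r^2 + 82*r - 16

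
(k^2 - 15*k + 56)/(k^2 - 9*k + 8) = (k - 7)/(k - 1)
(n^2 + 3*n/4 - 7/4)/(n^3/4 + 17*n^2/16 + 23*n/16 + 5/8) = 4*(4*n^2 + 3*n - 7)/(4*n^3 + 17*n^2 + 23*n + 10)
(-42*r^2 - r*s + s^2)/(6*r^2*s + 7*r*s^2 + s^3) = (-7*r + s)/(s*(r + s))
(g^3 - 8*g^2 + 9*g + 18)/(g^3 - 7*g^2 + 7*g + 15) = (g - 6)/(g - 5)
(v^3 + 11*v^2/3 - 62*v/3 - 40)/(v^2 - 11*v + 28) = (v^2 + 23*v/3 + 10)/(v - 7)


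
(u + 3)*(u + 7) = u^2 + 10*u + 21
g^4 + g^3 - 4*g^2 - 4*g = g*(g - 2)*(g + 1)*(g + 2)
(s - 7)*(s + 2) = s^2 - 5*s - 14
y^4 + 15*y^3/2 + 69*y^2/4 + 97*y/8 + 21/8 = (y + 1/2)^2*(y + 3)*(y + 7/2)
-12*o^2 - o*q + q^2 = (-4*o + q)*(3*o + q)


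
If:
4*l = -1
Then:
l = -1/4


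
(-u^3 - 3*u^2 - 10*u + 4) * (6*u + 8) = -6*u^4 - 26*u^3 - 84*u^2 - 56*u + 32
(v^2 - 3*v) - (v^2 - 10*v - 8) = 7*v + 8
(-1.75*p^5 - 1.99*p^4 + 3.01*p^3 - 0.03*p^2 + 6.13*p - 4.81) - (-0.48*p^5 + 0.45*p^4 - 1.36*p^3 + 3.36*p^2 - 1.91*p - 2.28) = -1.27*p^5 - 2.44*p^4 + 4.37*p^3 - 3.39*p^2 + 8.04*p - 2.53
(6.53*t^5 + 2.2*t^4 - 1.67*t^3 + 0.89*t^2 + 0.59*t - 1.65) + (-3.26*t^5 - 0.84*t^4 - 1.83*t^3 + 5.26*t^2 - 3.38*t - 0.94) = 3.27*t^5 + 1.36*t^4 - 3.5*t^3 + 6.15*t^2 - 2.79*t - 2.59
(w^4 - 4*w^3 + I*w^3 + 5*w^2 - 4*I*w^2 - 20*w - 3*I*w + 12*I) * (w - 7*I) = w^5 - 4*w^4 - 6*I*w^4 + 12*w^3 + 24*I*w^3 - 48*w^2 - 38*I*w^2 - 21*w + 152*I*w + 84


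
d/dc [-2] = 0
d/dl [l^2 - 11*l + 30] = 2*l - 11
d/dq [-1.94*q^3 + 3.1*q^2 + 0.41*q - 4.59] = -5.82*q^2 + 6.2*q + 0.41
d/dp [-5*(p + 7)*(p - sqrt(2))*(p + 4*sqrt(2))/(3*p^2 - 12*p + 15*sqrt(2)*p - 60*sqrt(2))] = 5*(-p^4 - 10*sqrt(2)*p^3 + 8*p^3 - 10*p^2 + 58*sqrt(2)*p^2 + 128*p + 280*sqrt(2)*p - 440*sqrt(2) + 1064)/(3*(p^4 - 8*p^3 + 10*sqrt(2)*p^3 - 80*sqrt(2)*p^2 + 66*p^2 - 400*p + 160*sqrt(2)*p + 800))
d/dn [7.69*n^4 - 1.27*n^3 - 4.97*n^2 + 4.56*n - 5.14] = 30.76*n^3 - 3.81*n^2 - 9.94*n + 4.56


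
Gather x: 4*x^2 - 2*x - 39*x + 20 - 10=4*x^2 - 41*x + 10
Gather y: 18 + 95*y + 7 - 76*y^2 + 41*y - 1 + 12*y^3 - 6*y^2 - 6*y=12*y^3 - 82*y^2 + 130*y + 24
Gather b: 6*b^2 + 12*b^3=12*b^3 + 6*b^2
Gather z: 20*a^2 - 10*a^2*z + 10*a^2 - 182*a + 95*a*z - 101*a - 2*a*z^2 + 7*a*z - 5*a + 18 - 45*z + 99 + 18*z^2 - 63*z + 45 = 30*a^2 - 288*a + z^2*(18 - 2*a) + z*(-10*a^2 + 102*a - 108) + 162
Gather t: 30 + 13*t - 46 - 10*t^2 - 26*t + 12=-10*t^2 - 13*t - 4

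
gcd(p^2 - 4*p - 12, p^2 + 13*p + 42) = 1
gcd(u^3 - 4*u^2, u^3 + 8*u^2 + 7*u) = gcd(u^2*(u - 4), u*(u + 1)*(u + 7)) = u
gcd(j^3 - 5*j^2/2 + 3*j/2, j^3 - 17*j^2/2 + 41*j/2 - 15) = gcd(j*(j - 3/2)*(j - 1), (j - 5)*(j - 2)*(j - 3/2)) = j - 3/2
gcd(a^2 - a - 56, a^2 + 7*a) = a + 7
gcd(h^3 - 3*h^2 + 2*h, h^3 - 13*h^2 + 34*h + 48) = 1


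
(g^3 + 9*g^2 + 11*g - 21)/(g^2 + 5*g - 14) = (g^2 + 2*g - 3)/(g - 2)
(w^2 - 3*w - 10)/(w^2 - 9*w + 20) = (w + 2)/(w - 4)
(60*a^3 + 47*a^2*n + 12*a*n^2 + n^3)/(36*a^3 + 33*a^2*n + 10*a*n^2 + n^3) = (5*a + n)/(3*a + n)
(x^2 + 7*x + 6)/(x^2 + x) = (x + 6)/x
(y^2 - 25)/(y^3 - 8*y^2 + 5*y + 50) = (y + 5)/(y^2 - 3*y - 10)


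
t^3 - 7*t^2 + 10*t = t*(t - 5)*(t - 2)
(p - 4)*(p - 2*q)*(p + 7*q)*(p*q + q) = p^4*q + 5*p^3*q^2 - 3*p^3*q - 14*p^2*q^3 - 15*p^2*q^2 - 4*p^2*q + 42*p*q^3 - 20*p*q^2 + 56*q^3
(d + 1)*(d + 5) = d^2 + 6*d + 5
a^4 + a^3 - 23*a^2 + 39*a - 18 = (a - 3)*(a - 1)^2*(a + 6)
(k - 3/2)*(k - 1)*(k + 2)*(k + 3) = k^4 + 5*k^3/2 - 5*k^2 - 15*k/2 + 9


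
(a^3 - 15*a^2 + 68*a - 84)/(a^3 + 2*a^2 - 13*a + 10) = (a^2 - 13*a + 42)/(a^2 + 4*a - 5)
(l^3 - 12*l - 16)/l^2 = l - 12/l - 16/l^2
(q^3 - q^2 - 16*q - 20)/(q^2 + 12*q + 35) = (q^3 - q^2 - 16*q - 20)/(q^2 + 12*q + 35)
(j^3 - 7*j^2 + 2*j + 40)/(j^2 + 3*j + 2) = (j^2 - 9*j + 20)/(j + 1)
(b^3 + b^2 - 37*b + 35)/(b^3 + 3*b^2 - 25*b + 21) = (b - 5)/(b - 3)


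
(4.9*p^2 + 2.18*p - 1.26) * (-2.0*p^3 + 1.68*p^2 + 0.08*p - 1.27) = -9.8*p^5 + 3.872*p^4 + 6.5744*p^3 - 8.1654*p^2 - 2.8694*p + 1.6002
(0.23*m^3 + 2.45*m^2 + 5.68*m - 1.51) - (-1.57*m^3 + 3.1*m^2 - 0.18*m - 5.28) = 1.8*m^3 - 0.65*m^2 + 5.86*m + 3.77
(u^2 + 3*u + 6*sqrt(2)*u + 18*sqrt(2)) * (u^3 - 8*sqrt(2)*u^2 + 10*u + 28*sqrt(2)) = u^5 - 2*sqrt(2)*u^4 + 3*u^4 - 86*u^3 - 6*sqrt(2)*u^3 - 258*u^2 + 88*sqrt(2)*u^2 + 336*u + 264*sqrt(2)*u + 1008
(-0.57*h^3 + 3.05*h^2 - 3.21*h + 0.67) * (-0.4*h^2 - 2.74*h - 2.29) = 0.228*h^5 + 0.3418*h^4 - 5.7677*h^3 + 1.5429*h^2 + 5.5151*h - 1.5343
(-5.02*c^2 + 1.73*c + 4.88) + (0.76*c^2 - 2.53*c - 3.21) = -4.26*c^2 - 0.8*c + 1.67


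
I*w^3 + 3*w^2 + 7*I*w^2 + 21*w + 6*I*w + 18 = (w + 6)*(w - 3*I)*(I*w + I)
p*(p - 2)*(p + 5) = p^3 + 3*p^2 - 10*p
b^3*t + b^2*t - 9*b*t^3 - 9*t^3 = (b - 3*t)*(b + 3*t)*(b*t + t)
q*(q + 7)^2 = q^3 + 14*q^2 + 49*q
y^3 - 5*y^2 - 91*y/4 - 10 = (y - 8)*(y + 1/2)*(y + 5/2)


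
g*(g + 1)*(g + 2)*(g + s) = g^4 + g^3*s + 3*g^3 + 3*g^2*s + 2*g^2 + 2*g*s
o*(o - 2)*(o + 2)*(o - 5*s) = o^4 - 5*o^3*s - 4*o^2 + 20*o*s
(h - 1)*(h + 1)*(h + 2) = h^3 + 2*h^2 - h - 2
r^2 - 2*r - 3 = (r - 3)*(r + 1)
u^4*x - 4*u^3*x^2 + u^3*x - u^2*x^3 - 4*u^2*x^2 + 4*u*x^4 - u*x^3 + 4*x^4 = (u - 4*x)*(u - x)*(u + x)*(u*x + x)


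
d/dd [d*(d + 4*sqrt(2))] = 2*d + 4*sqrt(2)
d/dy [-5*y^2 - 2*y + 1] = -10*y - 2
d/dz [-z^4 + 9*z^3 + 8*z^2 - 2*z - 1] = -4*z^3 + 27*z^2 + 16*z - 2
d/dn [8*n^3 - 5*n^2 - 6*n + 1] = 24*n^2 - 10*n - 6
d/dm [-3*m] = -3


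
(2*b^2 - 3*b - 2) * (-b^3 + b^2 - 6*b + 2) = -2*b^5 + 5*b^4 - 13*b^3 + 20*b^2 + 6*b - 4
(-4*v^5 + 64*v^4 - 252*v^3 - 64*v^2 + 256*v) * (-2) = 8*v^5 - 128*v^4 + 504*v^3 + 128*v^2 - 512*v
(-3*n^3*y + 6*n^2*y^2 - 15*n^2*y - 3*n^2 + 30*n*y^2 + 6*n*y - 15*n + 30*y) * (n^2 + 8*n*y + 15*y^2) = -3*n^5*y - 18*n^4*y^2 - 15*n^4*y - 3*n^4 + 3*n^3*y^3 - 90*n^3*y^2 - 18*n^3*y - 15*n^3 + 90*n^2*y^4 + 15*n^2*y^3 + 3*n^2*y^2 - 90*n^2*y + 450*n*y^4 + 90*n*y^3 + 15*n*y^2 + 450*y^3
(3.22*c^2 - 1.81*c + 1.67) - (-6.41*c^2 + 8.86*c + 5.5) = 9.63*c^2 - 10.67*c - 3.83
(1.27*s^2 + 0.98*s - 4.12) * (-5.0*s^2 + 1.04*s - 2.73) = -6.35*s^4 - 3.5792*s^3 + 18.1521*s^2 - 6.9602*s + 11.2476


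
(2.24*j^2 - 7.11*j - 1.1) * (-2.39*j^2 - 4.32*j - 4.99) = -5.3536*j^4 + 7.3161*j^3 + 22.1666*j^2 + 40.2309*j + 5.489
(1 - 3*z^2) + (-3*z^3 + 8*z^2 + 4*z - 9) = -3*z^3 + 5*z^2 + 4*z - 8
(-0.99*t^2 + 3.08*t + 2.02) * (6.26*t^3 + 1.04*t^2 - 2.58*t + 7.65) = -6.1974*t^5 + 18.2512*t^4 + 18.4026*t^3 - 13.4191*t^2 + 18.3504*t + 15.453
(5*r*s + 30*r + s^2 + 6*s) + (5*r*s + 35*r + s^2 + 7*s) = 10*r*s + 65*r + 2*s^2 + 13*s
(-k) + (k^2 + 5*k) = k^2 + 4*k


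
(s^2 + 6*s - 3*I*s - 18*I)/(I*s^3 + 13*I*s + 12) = I*(-s - 6)/(s^2 + 3*I*s + 4)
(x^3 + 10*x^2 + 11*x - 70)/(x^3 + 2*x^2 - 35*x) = (x^2 + 3*x - 10)/(x*(x - 5))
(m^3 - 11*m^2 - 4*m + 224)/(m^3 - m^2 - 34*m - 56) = (m - 8)/(m + 2)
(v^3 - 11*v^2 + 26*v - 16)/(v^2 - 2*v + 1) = (v^2 - 10*v + 16)/(v - 1)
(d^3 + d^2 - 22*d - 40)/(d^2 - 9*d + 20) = (d^2 + 6*d + 8)/(d - 4)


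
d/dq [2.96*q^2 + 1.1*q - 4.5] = 5.92*q + 1.1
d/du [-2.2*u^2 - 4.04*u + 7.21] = -4.4*u - 4.04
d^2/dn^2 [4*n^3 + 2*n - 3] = 24*n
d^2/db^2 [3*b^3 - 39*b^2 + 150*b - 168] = 18*b - 78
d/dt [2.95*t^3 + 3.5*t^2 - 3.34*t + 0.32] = 8.85*t^2 + 7.0*t - 3.34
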